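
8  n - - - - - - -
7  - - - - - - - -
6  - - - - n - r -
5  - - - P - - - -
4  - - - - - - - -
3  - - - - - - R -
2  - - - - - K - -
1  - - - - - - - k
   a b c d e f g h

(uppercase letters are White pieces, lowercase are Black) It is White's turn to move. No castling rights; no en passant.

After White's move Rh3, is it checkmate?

After Rh3: black king on h1; in check: yes, from the white rook on h3.
King squares — g1: attacked by Kf2; g2: attacked by Kf2; h2: attacked by Rh3.
Black has no legal moves → checkmate.

yes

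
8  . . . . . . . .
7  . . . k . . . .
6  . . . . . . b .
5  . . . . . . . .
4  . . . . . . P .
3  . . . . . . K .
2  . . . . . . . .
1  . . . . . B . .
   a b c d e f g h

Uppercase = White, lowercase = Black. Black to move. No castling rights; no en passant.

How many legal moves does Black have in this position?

Black to move; king on d7.
In check: no.
Legal moves: Ke8, Kd8, Kc8, Ke7, Kc7, Ke6, Kd6, Kc6, Be8, Bh7, Bf7, Bh5, Bf5, Be4, Bd3, Bc2, Bb1.
Count: 17.

17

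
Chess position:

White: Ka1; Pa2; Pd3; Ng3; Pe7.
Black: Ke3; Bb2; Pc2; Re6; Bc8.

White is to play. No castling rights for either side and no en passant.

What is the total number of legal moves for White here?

1

White to move; king on a1.
In check: yes, from the black bishop on b2.
Legal moves: Kxb2.
Count: 1.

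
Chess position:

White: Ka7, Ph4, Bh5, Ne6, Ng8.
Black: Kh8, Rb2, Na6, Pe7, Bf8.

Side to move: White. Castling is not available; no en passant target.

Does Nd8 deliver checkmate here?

no

After Nd8: black king on h8; in check: no.
Black is not in check, so this cannot be checkmate.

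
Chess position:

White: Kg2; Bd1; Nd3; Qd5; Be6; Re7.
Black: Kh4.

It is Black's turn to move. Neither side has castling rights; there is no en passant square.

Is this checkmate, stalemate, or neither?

stalemate

Black to move; black king on h4.
In check: no.
King squares — g3: attacked by Kg2; h3: attacked by Kg2; g4: attacked by Bd1; g5: attacked by Qd5; h5: attacked by Bd1.
Legal moves for Black: none.
Not in check and no legal moves → stalemate.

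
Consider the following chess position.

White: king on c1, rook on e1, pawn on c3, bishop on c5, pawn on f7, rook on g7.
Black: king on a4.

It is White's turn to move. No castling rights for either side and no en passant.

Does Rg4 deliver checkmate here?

no

After Rg4: black king on a4; in check: yes, from the white rook on g4.
Black has 3 legal replies: Kb5, Ka5, Kb3.
In check but a legal move exists → not checkmate.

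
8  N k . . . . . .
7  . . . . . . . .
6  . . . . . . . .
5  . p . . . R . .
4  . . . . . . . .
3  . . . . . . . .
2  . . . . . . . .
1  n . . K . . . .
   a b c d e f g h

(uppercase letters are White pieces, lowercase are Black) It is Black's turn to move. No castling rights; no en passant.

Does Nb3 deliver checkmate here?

After Nb3: white king on d1; in check: no.
White is not in check, so this cannot be checkmate.

no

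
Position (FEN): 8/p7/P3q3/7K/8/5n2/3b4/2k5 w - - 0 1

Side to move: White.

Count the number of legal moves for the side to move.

0

White to move; king on h5.
In check: no.
Legal moves: none.
Count: 0.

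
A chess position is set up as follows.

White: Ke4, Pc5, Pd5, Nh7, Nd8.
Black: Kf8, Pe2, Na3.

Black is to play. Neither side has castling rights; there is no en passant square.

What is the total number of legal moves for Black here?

Black to move; king on f8.
In check: yes, from the white knight on h7.
Legal moves: Kg8, Ke8, Kg7, Ke7.
Count: 4.

4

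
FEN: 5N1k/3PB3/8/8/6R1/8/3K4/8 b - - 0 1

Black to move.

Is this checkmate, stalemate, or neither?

Black to move; black king on h8.
In check: no.
King squares — g7: attacked by Rg4; h7: attacked by Nf8; g8: attacked by Rg4.
Legal moves for Black: none.
Not in check and no legal moves → stalemate.

stalemate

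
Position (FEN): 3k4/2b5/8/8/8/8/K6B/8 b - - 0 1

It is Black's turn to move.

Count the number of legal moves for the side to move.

12

Black to move; king on d8.
In check: no.
Legal moves: Ke8, Kc8, Ke7, Kd7, Bb8, Bd6, Bb6, Be5, Ba5, Bf4, Bg3, Bxh2.
Count: 12.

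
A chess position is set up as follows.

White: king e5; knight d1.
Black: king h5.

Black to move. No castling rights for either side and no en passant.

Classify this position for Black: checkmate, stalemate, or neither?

Black to move; black king on h5.
In check: no.
Legal moves for Black: Kh6, Kg6, Kg5, Kh4, Kg4.
Black has 5 legal moves and is not in check → neither.

neither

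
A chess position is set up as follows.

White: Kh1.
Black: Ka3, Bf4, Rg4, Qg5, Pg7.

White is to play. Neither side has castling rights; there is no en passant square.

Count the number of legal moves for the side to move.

White to move; king on h1.
In check: no.
Legal moves: none.
Count: 0.

0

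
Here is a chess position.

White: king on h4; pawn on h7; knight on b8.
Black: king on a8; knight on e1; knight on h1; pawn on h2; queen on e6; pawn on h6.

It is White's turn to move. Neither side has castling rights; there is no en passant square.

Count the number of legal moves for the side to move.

8

White to move; king on h4.
In check: no.
Legal moves: Nd7, Nc6, Na6, Kh5, h8=Q, h8=R, h8=B, h8=N.
Count: 8.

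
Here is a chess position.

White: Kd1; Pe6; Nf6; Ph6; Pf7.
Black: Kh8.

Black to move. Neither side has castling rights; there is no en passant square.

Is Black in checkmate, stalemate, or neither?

stalemate

Black to move; black king on h8.
In check: no.
King squares — g7: attacked by Ph6; h7: attacked by Nf6; g8: attacked by Nf6.
Legal moves for Black: none.
Not in check and no legal moves → stalemate.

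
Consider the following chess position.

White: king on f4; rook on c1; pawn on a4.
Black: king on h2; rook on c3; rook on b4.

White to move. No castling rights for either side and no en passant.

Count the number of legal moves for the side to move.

3

White to move; king on f4.
In check: yes, from the black rook on b4.
Legal moves: Kg5, Kf5, Ke5.
Count: 3.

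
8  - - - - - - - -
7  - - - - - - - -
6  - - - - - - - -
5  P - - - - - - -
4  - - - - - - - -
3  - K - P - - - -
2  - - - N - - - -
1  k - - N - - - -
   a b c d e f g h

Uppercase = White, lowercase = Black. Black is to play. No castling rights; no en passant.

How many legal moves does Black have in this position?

Black to move; king on a1.
In check: no.
Legal moves: none.
Count: 0.

0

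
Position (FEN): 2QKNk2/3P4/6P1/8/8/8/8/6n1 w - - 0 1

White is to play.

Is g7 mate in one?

no

After g7: black king on f8; in check: yes, from the white pawn on g7.
Black has 2 legal replies: Kg8, Kf7.
In check but a legal move exists → not checkmate.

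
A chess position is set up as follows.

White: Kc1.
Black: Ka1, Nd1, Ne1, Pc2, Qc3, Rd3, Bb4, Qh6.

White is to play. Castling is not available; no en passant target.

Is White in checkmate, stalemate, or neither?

checkmate

White to move; white king on c1.
In check: yes, from the black queen on h6.
King squares — b1: attacked by Ka1; d1: attacked by Pc2; b2: attacked by Ka1; c2: attacked by Ne1; d2: attacked by Qc3.
Legal moves for White: none.
In check with no legal moves → checkmate.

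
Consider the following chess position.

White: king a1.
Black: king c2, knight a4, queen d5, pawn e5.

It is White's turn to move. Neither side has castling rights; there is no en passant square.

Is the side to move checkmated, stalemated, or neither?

White to move; white king on a1.
In check: no.
King squares — b1: attacked by Kc2; a2: attacked by Qd5; b2: attacked by Kc2.
Legal moves for White: none.
Not in check and no legal moves → stalemate.

stalemate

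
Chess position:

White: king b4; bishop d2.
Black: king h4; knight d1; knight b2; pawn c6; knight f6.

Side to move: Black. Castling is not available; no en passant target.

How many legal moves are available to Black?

Black to move; king on h4.
In check: no.
Legal moves: Ng8, Ne8, Nh7, Nd7, Nh5, Nd5+, Ng4, Ne4, Kh5, Kg4, Kh3, Kg3, Nc4, Na4, Nd3+, Ne3, Nc3, Nf2, c5+.
Count: 19.

19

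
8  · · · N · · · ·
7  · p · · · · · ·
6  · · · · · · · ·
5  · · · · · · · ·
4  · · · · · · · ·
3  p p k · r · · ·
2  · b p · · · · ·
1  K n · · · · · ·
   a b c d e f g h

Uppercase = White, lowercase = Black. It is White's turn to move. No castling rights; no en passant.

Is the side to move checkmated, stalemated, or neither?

White to move; white king on a1.
In check: yes, from the black bishop on b2.
King squares — b1: attacked by Pc2; a2: attacked by Pb3; b2: attacked by Pa3.
Legal moves for White: none.
In check with no legal moves → checkmate.

checkmate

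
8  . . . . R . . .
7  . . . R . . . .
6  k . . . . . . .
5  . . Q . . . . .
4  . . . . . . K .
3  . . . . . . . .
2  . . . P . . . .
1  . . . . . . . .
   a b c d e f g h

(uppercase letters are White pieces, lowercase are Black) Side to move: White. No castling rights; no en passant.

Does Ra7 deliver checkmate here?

yes

After Ra7: black king on a6; in check: yes, from the white rook on a7.
King squares — a5: attacked by Qc5; b5: attacked by Qc5; b6: attacked by Qc5; a7: attacked by Qc5; b7: attacked by Ra7.
Black has no legal moves → checkmate.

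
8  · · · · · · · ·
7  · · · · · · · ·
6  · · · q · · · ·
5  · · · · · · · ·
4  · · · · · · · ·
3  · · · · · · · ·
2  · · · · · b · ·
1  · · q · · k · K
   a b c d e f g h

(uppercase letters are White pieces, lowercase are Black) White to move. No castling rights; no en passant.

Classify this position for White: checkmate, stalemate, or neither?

stalemate

White to move; white king on h1.
In check: no.
King squares — g1: attacked by Kf1; g2: attacked by Kf1; h2: attacked by Qd6.
Legal moves for White: none.
Not in check and no legal moves → stalemate.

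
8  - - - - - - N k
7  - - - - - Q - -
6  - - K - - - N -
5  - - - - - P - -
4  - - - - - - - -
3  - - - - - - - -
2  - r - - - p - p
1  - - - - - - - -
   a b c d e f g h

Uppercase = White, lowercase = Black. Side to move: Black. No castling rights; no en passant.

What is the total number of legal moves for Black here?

Black to move; king on h8.
In check: yes, from the white knight on g6.
Legal moves: none.
Count: 0.

0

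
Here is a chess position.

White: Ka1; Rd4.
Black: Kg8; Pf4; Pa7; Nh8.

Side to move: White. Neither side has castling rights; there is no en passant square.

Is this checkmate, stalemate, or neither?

White to move; white king on a1.
In check: no.
Legal moves for White: Rd8+, Rd7, Rd6, Rd5, Rxf4, Re4, Rc4, Rb4, Ra4, Rd3, Rd2, Rd1, Kb2, Ka2, Kb1.
White has 15 legal moves and is not in check → neither.

neither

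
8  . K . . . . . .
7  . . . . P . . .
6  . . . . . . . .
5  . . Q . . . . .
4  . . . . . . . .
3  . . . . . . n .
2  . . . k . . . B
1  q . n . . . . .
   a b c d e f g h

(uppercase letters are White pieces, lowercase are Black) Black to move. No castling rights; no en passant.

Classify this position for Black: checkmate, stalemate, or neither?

Black to move; black king on d2.
In check: no.
Legal moves for Black include: Nh5, Nf5, Ne4, Nge2, Nh1, Nf1, Kd3, Ke2, Ke1, Kd1, Nd3, Nb3, Nce2, Na2, Qh8+, Qa8+, Qg7, Qa7+, ... (list truncated; more exist).
Black has legal moves and is not in check → neither.

neither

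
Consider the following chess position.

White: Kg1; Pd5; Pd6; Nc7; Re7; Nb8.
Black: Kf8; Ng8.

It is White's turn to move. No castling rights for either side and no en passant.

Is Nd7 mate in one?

After Nd7: black king on f8; in check: yes, from the white knight on d7.
King squares — e7: attacked by Pd6; f7: attacked by Re7; g7: attacked by Re7; e8: attacked by Nc7; g8: own knight.
Black has no legal moves → checkmate.

yes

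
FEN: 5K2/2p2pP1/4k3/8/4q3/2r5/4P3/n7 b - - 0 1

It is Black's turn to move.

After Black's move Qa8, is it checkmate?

yes

After Qa8: white king on f8; in check: yes, from the black queen on a8.
King squares — e7: attacked by Ke6; f7: attacked by Ke6; g7: own pawn; e8: attacked by Qa8; g8: attacked by Qa8.
White has no legal moves → checkmate.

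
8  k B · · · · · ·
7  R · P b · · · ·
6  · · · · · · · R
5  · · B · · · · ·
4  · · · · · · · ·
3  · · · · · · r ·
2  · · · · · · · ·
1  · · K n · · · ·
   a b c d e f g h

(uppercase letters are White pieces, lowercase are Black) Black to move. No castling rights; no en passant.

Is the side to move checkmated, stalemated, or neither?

checkmate

Black to move; black king on a8.
In check: yes, from the white rook on a7.
King squares — a7: attacked by Bc5; b7: attacked by Ra7; b8: attacked by Pc7.
Legal moves for Black: none.
In check with no legal moves → checkmate.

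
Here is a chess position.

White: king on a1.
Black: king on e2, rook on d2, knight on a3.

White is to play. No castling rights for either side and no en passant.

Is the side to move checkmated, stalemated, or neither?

stalemate

White to move; white king on a1.
In check: no.
King squares — b1: attacked by Na3; a2: attacked by Rd2; b2: attacked by Rd2.
Legal moves for White: none.
Not in check and no legal moves → stalemate.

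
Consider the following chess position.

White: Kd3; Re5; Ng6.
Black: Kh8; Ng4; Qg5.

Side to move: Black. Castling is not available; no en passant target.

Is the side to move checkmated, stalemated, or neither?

neither

Black to move; black king on h8.
In check: yes, from the white knight on g6.
Legal moves for Black: Kg8, Kh7, Kg7, Qxg6+.
Black is in check but has 4 legal moves → neither.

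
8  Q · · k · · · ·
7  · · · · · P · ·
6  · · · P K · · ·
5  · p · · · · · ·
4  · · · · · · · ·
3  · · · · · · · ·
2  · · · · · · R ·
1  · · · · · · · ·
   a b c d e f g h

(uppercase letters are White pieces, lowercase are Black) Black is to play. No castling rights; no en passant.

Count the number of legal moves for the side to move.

0

Black to move; king on d8.
In check: yes, from the white queen on a8.
Legal moves: none.
Count: 0.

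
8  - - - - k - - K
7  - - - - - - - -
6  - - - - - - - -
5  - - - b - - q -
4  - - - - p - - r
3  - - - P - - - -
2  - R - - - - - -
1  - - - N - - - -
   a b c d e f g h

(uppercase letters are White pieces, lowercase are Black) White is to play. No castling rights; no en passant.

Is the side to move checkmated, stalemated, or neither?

White to move; white king on h8.
In check: yes, from the black rook on h4.
King squares — g7: attacked by Qg5; h7: attacked by Rh4; g8: attacked by Bd5.
Legal moves for White: none.
In check with no legal moves → checkmate.

checkmate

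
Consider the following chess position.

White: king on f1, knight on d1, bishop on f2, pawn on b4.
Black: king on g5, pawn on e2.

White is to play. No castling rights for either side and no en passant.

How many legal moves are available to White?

4

White to move; king on f1.
In check: yes, from the black pawn on e2.
Legal moves: Kg2, Kxe2, Kg1, Ke1.
Count: 4.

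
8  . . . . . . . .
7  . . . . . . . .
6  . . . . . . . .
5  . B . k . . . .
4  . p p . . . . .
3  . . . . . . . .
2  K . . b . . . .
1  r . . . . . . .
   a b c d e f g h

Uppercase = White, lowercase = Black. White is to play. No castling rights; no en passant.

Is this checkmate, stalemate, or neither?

neither

White to move; white king on a2.
In check: yes, from the black rook on a1.
Legal moves for White: Kb2, Kxa1.
White is in check but has 2 legal moves → neither.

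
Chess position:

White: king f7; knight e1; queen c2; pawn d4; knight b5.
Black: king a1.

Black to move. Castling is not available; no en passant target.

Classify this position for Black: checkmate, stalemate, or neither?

Black to move; black king on a1.
In check: no.
King squares — b1: attacked by Qc2; a2: attacked by Qc2; b2: attacked by Qc2.
Legal moves for Black: none.
Not in check and no legal moves → stalemate.

stalemate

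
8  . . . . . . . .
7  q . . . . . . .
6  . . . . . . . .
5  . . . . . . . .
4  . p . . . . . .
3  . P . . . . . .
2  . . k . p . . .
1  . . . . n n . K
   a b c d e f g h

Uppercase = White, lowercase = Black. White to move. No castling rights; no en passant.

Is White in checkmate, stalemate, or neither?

White to move; white king on h1.
In check: no.
King squares — g1: attacked by Qa7; g2: attacked by Ne1; h2: attacked by Nf1.
Legal moves for White: none.
Not in check and no legal moves → stalemate.

stalemate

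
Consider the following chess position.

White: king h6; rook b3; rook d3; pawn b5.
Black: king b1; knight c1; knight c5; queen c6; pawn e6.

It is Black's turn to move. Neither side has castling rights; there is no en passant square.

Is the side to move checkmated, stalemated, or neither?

neither

Black to move; black king on b1.
In check: yes, from the white rook on b3.
King squares — a1: available; c1: own knight; a2: available; b2: attacked by Rb3; c2: available.
Legal moves for Black: Kc2, Ka2, Ka1, N5xb3, N1xb3.
Black is in check but has 5 legal moves → neither.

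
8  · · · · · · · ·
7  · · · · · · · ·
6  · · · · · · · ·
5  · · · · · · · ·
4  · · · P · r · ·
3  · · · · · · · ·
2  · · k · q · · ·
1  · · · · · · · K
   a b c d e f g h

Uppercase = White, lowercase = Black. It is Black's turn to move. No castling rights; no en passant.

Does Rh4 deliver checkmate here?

After Rh4: white king on h1; in check: yes, from the black rook on h4.
White has 1 legal reply: Kg1.
In check but a legal move exists → not checkmate.

no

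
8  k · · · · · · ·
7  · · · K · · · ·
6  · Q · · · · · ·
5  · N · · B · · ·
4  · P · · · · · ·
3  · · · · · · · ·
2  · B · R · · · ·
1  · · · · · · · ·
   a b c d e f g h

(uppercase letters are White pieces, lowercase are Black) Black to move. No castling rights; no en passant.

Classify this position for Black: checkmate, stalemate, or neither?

Black to move; black king on a8.
In check: no.
King squares — a7: attacked by Nb5; b7: attacked by Qb6; b8: attacked by Be5.
Legal moves for Black: none.
Not in check and no legal moves → stalemate.

stalemate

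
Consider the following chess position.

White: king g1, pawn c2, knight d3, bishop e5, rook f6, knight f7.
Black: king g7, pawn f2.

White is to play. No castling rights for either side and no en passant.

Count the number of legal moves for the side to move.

7

White to move; king on g1.
In check: yes, from the black pawn on f2.
Legal moves: Kh2, Kg2, Kxf2, Kh1, Kf1, Rxf2+, Nxf2.
Count: 7.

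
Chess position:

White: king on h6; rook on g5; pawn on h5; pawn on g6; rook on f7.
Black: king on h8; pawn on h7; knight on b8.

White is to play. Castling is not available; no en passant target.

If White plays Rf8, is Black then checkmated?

yes

After Rf8: black king on h8; in check: yes, from the white rook on f8.
King squares — g7: attacked by Kh6; h7: own pawn; g8: attacked by Rf8.
Black has no legal moves → checkmate.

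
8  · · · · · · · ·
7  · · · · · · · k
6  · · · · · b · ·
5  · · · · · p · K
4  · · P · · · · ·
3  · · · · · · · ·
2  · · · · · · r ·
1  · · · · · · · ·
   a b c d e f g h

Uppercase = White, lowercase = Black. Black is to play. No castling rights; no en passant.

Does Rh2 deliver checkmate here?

After Rh2: white king on h5; in check: yes, from the black rook on h2.
King squares — g4: attacked by Pf5; h4: attacked by Rh2; g5: attacked by Bf6; g6: attacked by Kh7; h6: attacked by Rh2.
White has no legal moves → checkmate.

yes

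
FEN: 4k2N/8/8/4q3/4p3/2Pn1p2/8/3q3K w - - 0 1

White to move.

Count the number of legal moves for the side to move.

White to move; king on h1.
In check: yes, from the black queen on d1.
Legal moves: none.
Count: 0.

0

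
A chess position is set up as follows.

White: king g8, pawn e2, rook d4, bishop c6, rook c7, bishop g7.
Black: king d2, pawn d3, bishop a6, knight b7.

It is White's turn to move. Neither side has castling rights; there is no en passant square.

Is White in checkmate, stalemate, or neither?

White to move; white king on g8.
In check: no.
Legal moves for White include: Kh8, Kf8, Kh7, Kf7, Bh8, Bf8, Bh6+, Bf6, Be5, Rc8, Rf7, Re7, Rcd7, Rxb7, Be8, Bd7, Bxb7, Bd5, ... (list truncated; more exist).
White has legal moves and is not in check → neither.

neither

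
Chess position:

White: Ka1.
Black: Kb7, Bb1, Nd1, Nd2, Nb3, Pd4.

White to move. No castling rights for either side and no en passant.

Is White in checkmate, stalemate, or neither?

checkmate

White to move; white king on a1.
In check: yes, from the black knight on b3.
King squares — b1: attacked by Nd2; a2: attacked by Bb1; b2: attacked by Nd1.
Legal moves for White: none.
In check with no legal moves → checkmate.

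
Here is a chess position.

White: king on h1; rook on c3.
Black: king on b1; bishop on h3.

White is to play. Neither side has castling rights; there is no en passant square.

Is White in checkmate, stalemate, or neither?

White to move; white king on h1.
In check: no.
Legal moves for White: Rc8, Rc7, Rc6, Rc5, Rc4, Rxh3, Rg3, Rf3, Re3, Rd3, Rb3+, Ra3, Rc2, Rc1+, Kh2, Kg1.
White has 16 legal moves and is not in check → neither.

neither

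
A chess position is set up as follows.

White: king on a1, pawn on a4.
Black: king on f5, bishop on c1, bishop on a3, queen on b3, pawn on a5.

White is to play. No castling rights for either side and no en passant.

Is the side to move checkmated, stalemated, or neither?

White to move; white king on a1.
In check: no.
King squares — b1: attacked by Qb3; a2: attacked by Qb3; b2: attacked by Bc1.
Legal moves for White: none.
Not in check and no legal moves → stalemate.

stalemate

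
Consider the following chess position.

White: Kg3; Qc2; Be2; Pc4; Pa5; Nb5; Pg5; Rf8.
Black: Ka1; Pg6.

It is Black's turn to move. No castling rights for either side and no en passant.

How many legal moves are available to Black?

Black to move; king on a1.
In check: no.
Legal moves: none.
Count: 0.

0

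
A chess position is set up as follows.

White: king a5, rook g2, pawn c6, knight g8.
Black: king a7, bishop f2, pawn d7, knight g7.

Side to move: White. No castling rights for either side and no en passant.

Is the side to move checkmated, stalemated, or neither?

neither

White to move; white king on a5.
In check: no.
Legal moves for White: Ne7, Nh6, Nf6, Kb5, Kb4, Ka4, Rxg7, Rg6, Rg5, Rg4, Rg3, Rh2, Rxf2, Rg1, cxd7, c7.
White has 16 legal moves and is not in check → neither.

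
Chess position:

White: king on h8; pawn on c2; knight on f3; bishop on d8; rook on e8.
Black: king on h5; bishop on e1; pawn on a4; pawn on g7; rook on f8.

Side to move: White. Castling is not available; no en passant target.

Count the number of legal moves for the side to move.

White to move; king on h8.
In check: yes, from the black rook on f8.
Legal moves: Kh7, Kxg7, Rxf8.
Count: 3.

3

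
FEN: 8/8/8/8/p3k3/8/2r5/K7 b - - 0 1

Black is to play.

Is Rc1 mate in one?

no

After Rc1: white king on a1; in check: yes, from the black rook on c1.
White has 2 legal replies: Kb2, Ka2.
In check but a legal move exists → not checkmate.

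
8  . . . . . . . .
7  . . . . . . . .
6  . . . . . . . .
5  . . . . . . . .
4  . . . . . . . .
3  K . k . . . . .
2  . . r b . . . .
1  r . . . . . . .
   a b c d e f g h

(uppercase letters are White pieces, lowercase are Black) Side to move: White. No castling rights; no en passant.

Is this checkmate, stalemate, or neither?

White to move; white king on a3.
In check: yes, from the black rook on a1.
King squares — a2: attacked by Ra1; b2: attacked by Rc2; b3: attacked by Kc3; a4: attacked by Ra1; b4: attacked by Kc3.
Legal moves for White: none.
In check with no legal moves → checkmate.

checkmate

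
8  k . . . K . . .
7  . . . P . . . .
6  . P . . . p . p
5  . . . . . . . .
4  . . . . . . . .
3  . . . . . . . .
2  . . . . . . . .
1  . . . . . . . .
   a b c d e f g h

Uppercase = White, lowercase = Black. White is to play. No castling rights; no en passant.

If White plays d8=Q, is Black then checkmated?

After d8=Q: black king on a8; in check: yes, from the white queen on d8.
Black has 1 legal reply: Kb7.
In check but a legal move exists → not checkmate.

no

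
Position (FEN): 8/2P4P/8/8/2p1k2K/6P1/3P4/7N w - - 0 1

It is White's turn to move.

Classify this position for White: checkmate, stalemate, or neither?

neither

White to move; white king on h4.
In check: no.
Legal moves for White: Kh5, Kg5, Kg4, Kh3, Nf2+, h8=Q, h8=R, h8=B, h8=N, c8=Q, c8=R, c8=B, c8=N, g4, d3+, d4.
White has 16 legal moves and is not in check → neither.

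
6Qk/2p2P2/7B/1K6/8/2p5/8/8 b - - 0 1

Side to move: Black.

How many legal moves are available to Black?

0

Black to move; king on h8.
In check: yes, from the white queen on g8.
Legal moves: none.
Count: 0.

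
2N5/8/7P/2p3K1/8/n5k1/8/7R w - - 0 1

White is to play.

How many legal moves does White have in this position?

20

White to move; king on g5.
In check: no.
Legal moves: Ne7, Na7, Nd6, Nb6, Kg6, Kf6, Kh5, Kf5, Rh5, Rh4, Rh3+, Rh2, Rg1+, Rf1, Re1, Rd1, Rc1, Rb1, Ra1, h7.
Count: 20.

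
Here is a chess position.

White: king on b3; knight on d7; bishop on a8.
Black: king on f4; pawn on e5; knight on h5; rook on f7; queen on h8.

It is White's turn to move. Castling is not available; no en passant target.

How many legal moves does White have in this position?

White to move; king on b3.
In check: no.
Legal moves: Bb7, Bc6, Bd5, Be4, Bf3, Bg2, Bh1, Nf8, Nb8, Nf6, Nb6, Nxe5, Nc5, Kc4, Kb4, Ka4, Kc3, Ka3, Kc2, Kb2, Ka2.
Count: 21.

21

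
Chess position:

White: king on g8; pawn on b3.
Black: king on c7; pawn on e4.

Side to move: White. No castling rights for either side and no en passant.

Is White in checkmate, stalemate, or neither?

White to move; white king on g8.
In check: no.
Legal moves for White: Kh8, Kf8, Kh7, Kg7, Kf7, b4.
White has 6 legal moves and is not in check → neither.

neither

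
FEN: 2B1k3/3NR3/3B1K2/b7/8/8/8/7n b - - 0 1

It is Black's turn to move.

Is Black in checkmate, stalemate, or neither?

Black to move; black king on e8.
In check: yes, from the white rook on e7.
King squares — d7: attacked by Re7; e7: attacked by Bd6; f7: attacked by Kf6; d8: available; f8: attacked by Nd7.
Legal moves for Black: Kd8.
Black is in check but has 1 legal move → neither.

neither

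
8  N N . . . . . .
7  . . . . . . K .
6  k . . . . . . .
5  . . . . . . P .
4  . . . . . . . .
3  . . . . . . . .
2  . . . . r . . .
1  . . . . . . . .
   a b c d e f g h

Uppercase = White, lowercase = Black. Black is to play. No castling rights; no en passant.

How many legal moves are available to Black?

Black to move; king on a6.
In check: yes, from the white knight on b8.
Legal moves: Kb7, Ka7, Kb5, Ka5.
Count: 4.

4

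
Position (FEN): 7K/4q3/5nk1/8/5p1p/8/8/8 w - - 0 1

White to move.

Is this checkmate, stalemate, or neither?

White to move; white king on h8.
In check: no.
King squares — g7: attacked by Kg6; h7: attacked by Nf6; g8: attacked by Nf6.
Legal moves for White: none.
Not in check and no legal moves → stalemate.

stalemate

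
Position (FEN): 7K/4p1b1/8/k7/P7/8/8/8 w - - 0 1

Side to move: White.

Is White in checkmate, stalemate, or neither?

White to move; white king on h8.
In check: yes, from the black bishop on g7.
Legal moves for White: Kg8, Kh7, Kxg7.
White is in check but has 3 legal moves → neither.

neither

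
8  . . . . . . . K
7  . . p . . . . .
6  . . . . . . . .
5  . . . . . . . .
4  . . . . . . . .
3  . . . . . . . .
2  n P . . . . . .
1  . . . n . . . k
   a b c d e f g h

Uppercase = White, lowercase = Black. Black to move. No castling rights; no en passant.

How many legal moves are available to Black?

12

Black to move; king on h1.
In check: no.
Legal moves: Nb4, Nac3, Nc1, Kh2, Kg2, Kg1, Ne3, Ndc3, Nf2, Nxb2, c6, c5.
Count: 12.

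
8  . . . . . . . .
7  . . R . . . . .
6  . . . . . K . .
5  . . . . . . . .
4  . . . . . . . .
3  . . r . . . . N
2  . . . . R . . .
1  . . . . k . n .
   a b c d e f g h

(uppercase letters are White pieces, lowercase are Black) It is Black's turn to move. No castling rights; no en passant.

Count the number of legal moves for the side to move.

4

Black to move; king on e1.
In check: yes, from the white rook on e2.
Legal moves: Kxe2, Kf1, Kd1, Nxe2.
Count: 4.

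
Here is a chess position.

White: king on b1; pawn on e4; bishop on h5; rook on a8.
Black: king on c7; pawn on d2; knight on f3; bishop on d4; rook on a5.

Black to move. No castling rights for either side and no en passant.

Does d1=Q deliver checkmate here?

yes

After d1=Q: white king on b1; in check: yes, from the black queen on d1.
King squares — a1: attacked by Qd1; c1: attacked by Qd1; a2: attacked by Ra5; b2: attacked by Bd4; c2: attacked by Qd1.
White has no legal moves → checkmate.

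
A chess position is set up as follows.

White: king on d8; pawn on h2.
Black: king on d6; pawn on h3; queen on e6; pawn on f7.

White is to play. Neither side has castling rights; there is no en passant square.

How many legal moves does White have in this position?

0

White to move; king on d8.
In check: no.
Legal moves: none.
Count: 0.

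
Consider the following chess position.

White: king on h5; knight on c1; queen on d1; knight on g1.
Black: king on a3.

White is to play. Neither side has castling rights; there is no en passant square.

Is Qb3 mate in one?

After Qb3: black king on a3; in check: yes, from the white queen on b3.
King squares — a2: attacked by Nc1; b2: attacked by Qb3; b3: attacked by Nc1; a4: attacked by Qb3; b4: attacked by Qb3.
Black has no legal moves → checkmate.

yes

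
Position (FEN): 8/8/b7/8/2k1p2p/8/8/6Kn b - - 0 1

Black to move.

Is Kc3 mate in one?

no

After Kc3: white king on g1; in check: no.
White is not in check, so this cannot be checkmate.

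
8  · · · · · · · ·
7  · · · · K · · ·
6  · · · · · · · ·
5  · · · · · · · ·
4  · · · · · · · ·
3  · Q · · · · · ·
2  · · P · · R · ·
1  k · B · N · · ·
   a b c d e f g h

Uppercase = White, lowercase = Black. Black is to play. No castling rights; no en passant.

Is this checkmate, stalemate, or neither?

stalemate

Black to move; black king on a1.
In check: no.
King squares — b1: attacked by Qb3; a2: attacked by Qb3; b2: attacked by Bc1.
Legal moves for Black: none.
Not in check and no legal moves → stalemate.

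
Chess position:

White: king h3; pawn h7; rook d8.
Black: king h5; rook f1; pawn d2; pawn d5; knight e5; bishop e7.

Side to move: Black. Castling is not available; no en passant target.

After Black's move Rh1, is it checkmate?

After Rh1: white king on h3; in check: yes, from the black rook on h1.
White has 2 legal replies: Kg3, Kg2.
In check but a legal move exists → not checkmate.

no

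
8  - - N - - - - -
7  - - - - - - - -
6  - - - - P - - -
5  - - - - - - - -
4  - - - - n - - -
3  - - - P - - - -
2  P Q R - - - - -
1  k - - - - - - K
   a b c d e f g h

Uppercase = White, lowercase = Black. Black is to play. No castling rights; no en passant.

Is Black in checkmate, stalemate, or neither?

Black to move; black king on a1.
In check: yes, from the white queen on b2.
King squares — b1: attacked by Qb2; a2: attacked by Qb2; b2: attacked by Rc2.
Legal moves for Black: none.
In check with no legal moves → checkmate.

checkmate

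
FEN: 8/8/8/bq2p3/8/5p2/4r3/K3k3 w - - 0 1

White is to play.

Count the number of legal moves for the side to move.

White to move; king on a1.
In check: no.
Legal moves: none.
Count: 0.

0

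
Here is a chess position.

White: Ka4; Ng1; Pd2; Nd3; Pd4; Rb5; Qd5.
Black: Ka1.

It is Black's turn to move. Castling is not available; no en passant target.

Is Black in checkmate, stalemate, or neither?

Black to move; black king on a1.
In check: no.
King squares — b1: attacked by Rb5; a2: attacked by Qd5; b2: attacked by Nd3.
Legal moves for Black: none.
Not in check and no legal moves → stalemate.

stalemate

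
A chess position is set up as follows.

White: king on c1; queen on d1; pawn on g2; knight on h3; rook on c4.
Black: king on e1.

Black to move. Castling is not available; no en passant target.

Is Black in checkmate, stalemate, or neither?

Black to move; black king on e1.
In check: yes, from the white queen on d1.
King squares — d1: attacked by Kc1; f1: attacked by Qd1; d2: attacked by Kc1; e2: attacked by Qd1; f2: attacked by Nh3.
Legal moves for Black: none.
In check with no legal moves → checkmate.

checkmate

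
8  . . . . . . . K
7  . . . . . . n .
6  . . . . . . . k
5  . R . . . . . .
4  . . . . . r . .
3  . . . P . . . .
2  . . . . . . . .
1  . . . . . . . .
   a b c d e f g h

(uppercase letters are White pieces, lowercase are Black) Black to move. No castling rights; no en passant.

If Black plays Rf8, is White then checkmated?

After Rf8: white king on h8; in check: yes, from the black rook on f8.
King squares — g7: attacked by Kh6; h7: attacked by Kh6; g8: attacked by Rf8.
White has no legal moves → checkmate.

yes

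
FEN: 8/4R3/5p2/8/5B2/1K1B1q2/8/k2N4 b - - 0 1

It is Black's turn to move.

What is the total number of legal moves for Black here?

Black to move; king on a1.
In check: no.
Legal moves: Qa8, Qb7+, Qc6, Qh5, Qd5+, Qg4, Qxf4, Qe4, Qh3, Qg3, Qe3, Qxd3+, Qg2, Qf2, Qe2, Qh1, Qf1, Qxd1+, f5.
Count: 19.

19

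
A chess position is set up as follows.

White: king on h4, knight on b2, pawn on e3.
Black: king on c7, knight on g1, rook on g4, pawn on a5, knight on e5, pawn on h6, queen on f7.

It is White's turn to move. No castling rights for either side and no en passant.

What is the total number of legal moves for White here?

White to move; king on h4.
In check: yes, from the black rook on g4.
Legal moves: none.
Count: 0.

0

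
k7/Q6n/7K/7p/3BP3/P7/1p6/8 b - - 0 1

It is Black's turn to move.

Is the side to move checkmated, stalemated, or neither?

Black to move; black king on a8.
In check: yes, from the white queen on a7.
King squares — a7: attacked by Bd4; b7: attacked by Qa7; b8: attacked by Qa7.
Legal moves for Black: none.
In check with no legal moves → checkmate.

checkmate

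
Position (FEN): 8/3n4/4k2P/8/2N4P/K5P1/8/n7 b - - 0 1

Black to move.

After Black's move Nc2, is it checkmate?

After Nc2: white king on a3; in check: yes, from the black knight on c2.
White has 4 legal replies: Ka4, Kb3, Kb2, Ka2.
In check but a legal move exists → not checkmate.

no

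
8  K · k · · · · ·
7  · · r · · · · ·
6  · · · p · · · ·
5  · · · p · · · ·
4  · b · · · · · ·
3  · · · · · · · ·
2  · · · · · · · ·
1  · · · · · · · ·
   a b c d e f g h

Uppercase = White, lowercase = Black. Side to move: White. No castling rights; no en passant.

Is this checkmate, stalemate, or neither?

stalemate

White to move; white king on a8.
In check: no.
King squares — a7: attacked by Rc7; b7: attacked by Rc7; b8: attacked by Kc8.
Legal moves for White: none.
Not in check and no legal moves → stalemate.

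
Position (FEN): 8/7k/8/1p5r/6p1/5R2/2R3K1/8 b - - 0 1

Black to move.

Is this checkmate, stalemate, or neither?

Black to move; black king on h7.
In check: no.
Legal moves for Black: Kh8, Kg8, Kg7, Kh6, Kg6, Rh6, Rg5, Rf5, Re5, Rd5, Rc5, Rh4, Rh3, Rh2+, Rh1, gxf3+, b4, g3.
Black has 18 legal moves and is not in check → neither.

neither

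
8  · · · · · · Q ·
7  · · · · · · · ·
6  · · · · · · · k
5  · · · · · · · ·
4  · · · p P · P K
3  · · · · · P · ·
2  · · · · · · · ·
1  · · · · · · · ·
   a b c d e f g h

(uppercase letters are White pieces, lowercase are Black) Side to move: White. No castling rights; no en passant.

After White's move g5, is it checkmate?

yes

After g5: black king on h6; in check: yes, from the white pawn on g5.
King squares — g5: attacked by Kh4; h5: attacked by Kh4; g6: attacked by Qg8; g7: attacked by Qg8; h7: attacked by Qg8.
Black has no legal moves → checkmate.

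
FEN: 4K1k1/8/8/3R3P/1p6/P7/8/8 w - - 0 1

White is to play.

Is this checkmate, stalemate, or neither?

White to move; white king on e8.
In check: no.
Legal moves for White include: Kd8, Ke7, Kd7, Rd8, Rd7, Rd6, Rg5+, Rf5, Re5, Rc5, Rb5, Ra5, Rd4, Rd3, Rd2, Rd1, axb4, h6, ... (list truncated; more exist).
White has legal moves and is not in check → neither.

neither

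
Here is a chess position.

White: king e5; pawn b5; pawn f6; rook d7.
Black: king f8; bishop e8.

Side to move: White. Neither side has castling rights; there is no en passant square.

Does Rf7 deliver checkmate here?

no

After Rf7: black king on f8; in check: yes, from the white rook on f7.
Black has 3 legal replies: Kg8, Kxf7, Bxf7.
In check but a legal move exists → not checkmate.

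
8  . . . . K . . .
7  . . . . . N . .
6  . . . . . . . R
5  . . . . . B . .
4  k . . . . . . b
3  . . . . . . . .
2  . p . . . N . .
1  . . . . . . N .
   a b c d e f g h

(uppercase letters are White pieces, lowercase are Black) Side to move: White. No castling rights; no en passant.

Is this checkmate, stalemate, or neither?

neither

White to move; white king on e8.
In check: no.
Legal moves for White include: Kf8, Kd7, Nh8, Nd8, Nd6, Ng5, Ne5, Rh8, Rh7, Rg6, Rf6, Re6, Rd6, Rc6, Rb6, Ra6+, Rh5, Rxh4+, ... (list truncated; more exist).
White has legal moves and is not in check → neither.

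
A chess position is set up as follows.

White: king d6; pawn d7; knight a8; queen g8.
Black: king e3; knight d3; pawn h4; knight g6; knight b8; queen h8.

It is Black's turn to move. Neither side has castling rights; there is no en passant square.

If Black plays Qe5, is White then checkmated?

After Qe5: white king on d6; in check: yes, from the black queen on e5.
King squares — c5: attacked by Nd3; d5: attacked by Qe5; e5: attacked by Nd3; c6: attacked by Nb8; e6: attacked by Qe5; c7: attacked by Qe5; d7: own pawn; e7: attacked by Qe5.
White has no legal moves → checkmate.

yes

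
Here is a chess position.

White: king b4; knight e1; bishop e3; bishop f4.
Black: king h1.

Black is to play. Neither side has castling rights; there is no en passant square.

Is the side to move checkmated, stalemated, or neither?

Black to move; black king on h1.
In check: no.
King squares — g1: attacked by Be3; g2: attacked by Ne1; h2: attacked by Bf4.
Legal moves for Black: none.
Not in check and no legal moves → stalemate.

stalemate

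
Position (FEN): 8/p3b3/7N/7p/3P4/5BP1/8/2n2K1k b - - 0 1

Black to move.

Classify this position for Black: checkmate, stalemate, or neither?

Black to move; black king on h1.
In check: yes, from the white bishop on f3.
King squares — g1: attacked by Kf1; g2: attacked by Kf1; h2: available.
Legal moves for Black: Kh2.
Black is in check but has 1 legal move → neither.

neither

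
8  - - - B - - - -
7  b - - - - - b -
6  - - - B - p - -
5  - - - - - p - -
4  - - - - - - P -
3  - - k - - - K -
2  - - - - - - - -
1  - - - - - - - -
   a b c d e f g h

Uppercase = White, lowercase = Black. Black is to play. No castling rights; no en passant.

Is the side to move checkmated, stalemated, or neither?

neither

Black to move; black king on c3.
In check: no.
Legal moves for Black include: Bh8, Bf8, Bh6, Bb8, Bb6, Bc5, Bd4, Be3, Bf2+, Bg1, Kd4, Kc4, Kd3, Kb3, Kd2, Kc2, Kb2, fxg4, ... (list truncated; more exist).
Black has legal moves and is not in check → neither.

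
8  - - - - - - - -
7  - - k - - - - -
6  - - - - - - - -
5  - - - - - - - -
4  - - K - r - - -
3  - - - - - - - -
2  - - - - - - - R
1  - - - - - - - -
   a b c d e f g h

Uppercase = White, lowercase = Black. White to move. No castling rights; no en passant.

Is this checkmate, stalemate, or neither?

neither

White to move; white king on c4.
In check: yes, from the black rook on e4.
King squares — b3: available; c3: available; d3: available; b4: attacked by Re4; d4: attacked by Re4; b5: available; c5: available; d5: available.
Legal moves for White: Kd5, Kc5, Kb5, Kd3, Kc3, Kb3.
White is in check but has 6 legal moves → neither.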